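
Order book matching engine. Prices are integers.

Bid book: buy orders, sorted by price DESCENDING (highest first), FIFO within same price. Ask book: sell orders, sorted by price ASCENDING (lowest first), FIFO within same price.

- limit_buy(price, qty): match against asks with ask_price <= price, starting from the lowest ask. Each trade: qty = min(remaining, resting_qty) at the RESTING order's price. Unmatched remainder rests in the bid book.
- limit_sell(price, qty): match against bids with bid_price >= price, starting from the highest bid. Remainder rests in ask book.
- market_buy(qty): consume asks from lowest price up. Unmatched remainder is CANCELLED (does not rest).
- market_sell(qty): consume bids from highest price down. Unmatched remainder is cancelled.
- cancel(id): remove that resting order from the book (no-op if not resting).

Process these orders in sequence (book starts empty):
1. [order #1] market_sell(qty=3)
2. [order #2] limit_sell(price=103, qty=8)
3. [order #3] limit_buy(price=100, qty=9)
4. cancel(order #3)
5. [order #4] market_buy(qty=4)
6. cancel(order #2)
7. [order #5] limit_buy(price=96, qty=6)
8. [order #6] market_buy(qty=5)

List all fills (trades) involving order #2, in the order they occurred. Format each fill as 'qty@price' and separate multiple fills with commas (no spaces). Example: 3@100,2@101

After op 1 [order #1] market_sell(qty=3): fills=none; bids=[-] asks=[-]
After op 2 [order #2] limit_sell(price=103, qty=8): fills=none; bids=[-] asks=[#2:8@103]
After op 3 [order #3] limit_buy(price=100, qty=9): fills=none; bids=[#3:9@100] asks=[#2:8@103]
After op 4 cancel(order #3): fills=none; bids=[-] asks=[#2:8@103]
After op 5 [order #4] market_buy(qty=4): fills=#4x#2:4@103; bids=[-] asks=[#2:4@103]
After op 6 cancel(order #2): fills=none; bids=[-] asks=[-]
After op 7 [order #5] limit_buy(price=96, qty=6): fills=none; bids=[#5:6@96] asks=[-]
After op 8 [order #6] market_buy(qty=5): fills=none; bids=[#5:6@96] asks=[-]

Answer: 4@103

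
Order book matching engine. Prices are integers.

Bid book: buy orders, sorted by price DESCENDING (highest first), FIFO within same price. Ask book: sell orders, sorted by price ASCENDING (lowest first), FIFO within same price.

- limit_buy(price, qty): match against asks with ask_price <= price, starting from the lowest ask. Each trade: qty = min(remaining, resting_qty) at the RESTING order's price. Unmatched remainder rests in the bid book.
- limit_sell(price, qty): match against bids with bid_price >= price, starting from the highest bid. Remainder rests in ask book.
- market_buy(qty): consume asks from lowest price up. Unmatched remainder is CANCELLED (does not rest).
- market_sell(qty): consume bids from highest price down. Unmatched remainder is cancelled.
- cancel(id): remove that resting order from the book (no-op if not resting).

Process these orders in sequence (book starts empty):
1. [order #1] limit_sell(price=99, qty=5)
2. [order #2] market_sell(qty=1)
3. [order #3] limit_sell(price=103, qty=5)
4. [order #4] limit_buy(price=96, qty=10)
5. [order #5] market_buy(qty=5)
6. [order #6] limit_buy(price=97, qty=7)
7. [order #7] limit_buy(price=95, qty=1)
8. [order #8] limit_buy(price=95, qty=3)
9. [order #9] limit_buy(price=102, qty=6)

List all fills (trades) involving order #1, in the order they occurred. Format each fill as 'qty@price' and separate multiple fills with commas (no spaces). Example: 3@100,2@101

Answer: 5@99

Derivation:
After op 1 [order #1] limit_sell(price=99, qty=5): fills=none; bids=[-] asks=[#1:5@99]
After op 2 [order #2] market_sell(qty=1): fills=none; bids=[-] asks=[#1:5@99]
After op 3 [order #3] limit_sell(price=103, qty=5): fills=none; bids=[-] asks=[#1:5@99 #3:5@103]
After op 4 [order #4] limit_buy(price=96, qty=10): fills=none; bids=[#4:10@96] asks=[#1:5@99 #3:5@103]
After op 5 [order #5] market_buy(qty=5): fills=#5x#1:5@99; bids=[#4:10@96] asks=[#3:5@103]
After op 6 [order #6] limit_buy(price=97, qty=7): fills=none; bids=[#6:7@97 #4:10@96] asks=[#3:5@103]
After op 7 [order #7] limit_buy(price=95, qty=1): fills=none; bids=[#6:7@97 #4:10@96 #7:1@95] asks=[#3:5@103]
After op 8 [order #8] limit_buy(price=95, qty=3): fills=none; bids=[#6:7@97 #4:10@96 #7:1@95 #8:3@95] asks=[#3:5@103]
After op 9 [order #9] limit_buy(price=102, qty=6): fills=none; bids=[#9:6@102 #6:7@97 #4:10@96 #7:1@95 #8:3@95] asks=[#3:5@103]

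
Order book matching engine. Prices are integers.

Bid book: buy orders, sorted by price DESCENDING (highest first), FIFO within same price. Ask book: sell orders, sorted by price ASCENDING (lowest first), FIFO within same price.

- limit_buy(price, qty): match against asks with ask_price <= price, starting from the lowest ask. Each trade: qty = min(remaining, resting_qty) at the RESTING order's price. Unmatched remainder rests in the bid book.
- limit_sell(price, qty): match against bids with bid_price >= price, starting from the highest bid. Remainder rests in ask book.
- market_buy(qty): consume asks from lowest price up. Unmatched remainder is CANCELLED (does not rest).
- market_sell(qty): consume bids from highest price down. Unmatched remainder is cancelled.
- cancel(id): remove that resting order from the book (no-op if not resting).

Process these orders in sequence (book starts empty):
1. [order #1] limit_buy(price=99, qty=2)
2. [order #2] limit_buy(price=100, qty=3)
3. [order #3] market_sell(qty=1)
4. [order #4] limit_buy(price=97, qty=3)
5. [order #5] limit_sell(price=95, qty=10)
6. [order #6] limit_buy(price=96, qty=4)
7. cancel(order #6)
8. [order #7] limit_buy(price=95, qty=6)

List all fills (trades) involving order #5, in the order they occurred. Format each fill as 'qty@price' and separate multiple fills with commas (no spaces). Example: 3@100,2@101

After op 1 [order #1] limit_buy(price=99, qty=2): fills=none; bids=[#1:2@99] asks=[-]
After op 2 [order #2] limit_buy(price=100, qty=3): fills=none; bids=[#2:3@100 #1:2@99] asks=[-]
After op 3 [order #3] market_sell(qty=1): fills=#2x#3:1@100; bids=[#2:2@100 #1:2@99] asks=[-]
After op 4 [order #4] limit_buy(price=97, qty=3): fills=none; bids=[#2:2@100 #1:2@99 #4:3@97] asks=[-]
After op 5 [order #5] limit_sell(price=95, qty=10): fills=#2x#5:2@100 #1x#5:2@99 #4x#5:3@97; bids=[-] asks=[#5:3@95]
After op 6 [order #6] limit_buy(price=96, qty=4): fills=#6x#5:3@95; bids=[#6:1@96] asks=[-]
After op 7 cancel(order #6): fills=none; bids=[-] asks=[-]
After op 8 [order #7] limit_buy(price=95, qty=6): fills=none; bids=[#7:6@95] asks=[-]

Answer: 2@100,2@99,3@97,3@95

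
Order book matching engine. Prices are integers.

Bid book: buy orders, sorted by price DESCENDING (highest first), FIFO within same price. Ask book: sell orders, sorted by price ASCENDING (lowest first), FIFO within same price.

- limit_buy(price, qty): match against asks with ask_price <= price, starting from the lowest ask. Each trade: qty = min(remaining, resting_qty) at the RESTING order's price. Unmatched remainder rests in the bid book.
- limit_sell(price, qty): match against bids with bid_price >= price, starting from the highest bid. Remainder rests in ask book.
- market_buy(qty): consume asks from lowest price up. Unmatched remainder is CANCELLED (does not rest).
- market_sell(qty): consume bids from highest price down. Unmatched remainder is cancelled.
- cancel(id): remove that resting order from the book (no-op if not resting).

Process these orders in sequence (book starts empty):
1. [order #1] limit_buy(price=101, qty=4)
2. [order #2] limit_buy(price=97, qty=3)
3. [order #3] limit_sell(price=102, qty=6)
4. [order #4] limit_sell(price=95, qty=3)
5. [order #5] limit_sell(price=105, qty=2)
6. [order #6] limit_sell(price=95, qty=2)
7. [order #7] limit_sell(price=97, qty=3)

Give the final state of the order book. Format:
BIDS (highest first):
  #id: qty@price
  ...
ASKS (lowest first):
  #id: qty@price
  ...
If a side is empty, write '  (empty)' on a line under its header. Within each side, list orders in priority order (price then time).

After op 1 [order #1] limit_buy(price=101, qty=4): fills=none; bids=[#1:4@101] asks=[-]
After op 2 [order #2] limit_buy(price=97, qty=3): fills=none; bids=[#1:4@101 #2:3@97] asks=[-]
After op 3 [order #3] limit_sell(price=102, qty=6): fills=none; bids=[#1:4@101 #2:3@97] asks=[#3:6@102]
After op 4 [order #4] limit_sell(price=95, qty=3): fills=#1x#4:3@101; bids=[#1:1@101 #2:3@97] asks=[#3:6@102]
After op 5 [order #5] limit_sell(price=105, qty=2): fills=none; bids=[#1:1@101 #2:3@97] asks=[#3:6@102 #5:2@105]
After op 6 [order #6] limit_sell(price=95, qty=2): fills=#1x#6:1@101 #2x#6:1@97; bids=[#2:2@97] asks=[#3:6@102 #5:2@105]
After op 7 [order #7] limit_sell(price=97, qty=3): fills=#2x#7:2@97; bids=[-] asks=[#7:1@97 #3:6@102 #5:2@105]

Answer: BIDS (highest first):
  (empty)
ASKS (lowest first):
  #7: 1@97
  #3: 6@102
  #5: 2@105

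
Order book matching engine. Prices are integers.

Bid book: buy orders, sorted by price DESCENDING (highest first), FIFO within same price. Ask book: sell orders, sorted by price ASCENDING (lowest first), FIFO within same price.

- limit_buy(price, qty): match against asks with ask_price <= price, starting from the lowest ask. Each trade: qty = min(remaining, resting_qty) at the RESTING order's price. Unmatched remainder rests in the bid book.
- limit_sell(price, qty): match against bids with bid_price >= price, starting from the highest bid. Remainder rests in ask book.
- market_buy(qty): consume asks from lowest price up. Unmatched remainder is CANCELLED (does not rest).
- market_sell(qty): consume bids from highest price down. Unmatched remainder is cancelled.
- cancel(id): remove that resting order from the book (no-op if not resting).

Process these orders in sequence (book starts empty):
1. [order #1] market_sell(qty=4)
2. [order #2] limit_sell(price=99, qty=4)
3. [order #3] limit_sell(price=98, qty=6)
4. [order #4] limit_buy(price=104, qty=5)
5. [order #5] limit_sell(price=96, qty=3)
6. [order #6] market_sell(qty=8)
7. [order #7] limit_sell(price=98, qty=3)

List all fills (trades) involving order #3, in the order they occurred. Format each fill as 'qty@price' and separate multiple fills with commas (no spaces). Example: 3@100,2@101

After op 1 [order #1] market_sell(qty=4): fills=none; bids=[-] asks=[-]
After op 2 [order #2] limit_sell(price=99, qty=4): fills=none; bids=[-] asks=[#2:4@99]
After op 3 [order #3] limit_sell(price=98, qty=6): fills=none; bids=[-] asks=[#3:6@98 #2:4@99]
After op 4 [order #4] limit_buy(price=104, qty=5): fills=#4x#3:5@98; bids=[-] asks=[#3:1@98 #2:4@99]
After op 5 [order #5] limit_sell(price=96, qty=3): fills=none; bids=[-] asks=[#5:3@96 #3:1@98 #2:4@99]
After op 6 [order #6] market_sell(qty=8): fills=none; bids=[-] asks=[#5:3@96 #3:1@98 #2:4@99]
After op 7 [order #7] limit_sell(price=98, qty=3): fills=none; bids=[-] asks=[#5:3@96 #3:1@98 #7:3@98 #2:4@99]

Answer: 5@98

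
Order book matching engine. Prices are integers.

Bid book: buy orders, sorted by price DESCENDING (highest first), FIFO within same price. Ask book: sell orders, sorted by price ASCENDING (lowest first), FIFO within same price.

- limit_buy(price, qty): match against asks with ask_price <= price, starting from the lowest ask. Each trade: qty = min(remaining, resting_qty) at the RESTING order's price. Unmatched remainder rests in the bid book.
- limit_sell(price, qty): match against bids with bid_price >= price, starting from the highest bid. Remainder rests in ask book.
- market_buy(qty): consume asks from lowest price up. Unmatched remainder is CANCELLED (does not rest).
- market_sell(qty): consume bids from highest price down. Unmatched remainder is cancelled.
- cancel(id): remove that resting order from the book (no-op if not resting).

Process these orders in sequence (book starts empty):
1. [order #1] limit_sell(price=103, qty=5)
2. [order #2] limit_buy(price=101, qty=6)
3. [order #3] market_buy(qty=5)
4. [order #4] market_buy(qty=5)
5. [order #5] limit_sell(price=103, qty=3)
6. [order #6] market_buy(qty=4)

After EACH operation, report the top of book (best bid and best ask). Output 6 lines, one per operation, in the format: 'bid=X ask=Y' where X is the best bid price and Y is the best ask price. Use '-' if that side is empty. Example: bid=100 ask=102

After op 1 [order #1] limit_sell(price=103, qty=5): fills=none; bids=[-] asks=[#1:5@103]
After op 2 [order #2] limit_buy(price=101, qty=6): fills=none; bids=[#2:6@101] asks=[#1:5@103]
After op 3 [order #3] market_buy(qty=5): fills=#3x#1:5@103; bids=[#2:6@101] asks=[-]
After op 4 [order #4] market_buy(qty=5): fills=none; bids=[#2:6@101] asks=[-]
After op 5 [order #5] limit_sell(price=103, qty=3): fills=none; bids=[#2:6@101] asks=[#5:3@103]
After op 6 [order #6] market_buy(qty=4): fills=#6x#5:3@103; bids=[#2:6@101] asks=[-]

Answer: bid=- ask=103
bid=101 ask=103
bid=101 ask=-
bid=101 ask=-
bid=101 ask=103
bid=101 ask=-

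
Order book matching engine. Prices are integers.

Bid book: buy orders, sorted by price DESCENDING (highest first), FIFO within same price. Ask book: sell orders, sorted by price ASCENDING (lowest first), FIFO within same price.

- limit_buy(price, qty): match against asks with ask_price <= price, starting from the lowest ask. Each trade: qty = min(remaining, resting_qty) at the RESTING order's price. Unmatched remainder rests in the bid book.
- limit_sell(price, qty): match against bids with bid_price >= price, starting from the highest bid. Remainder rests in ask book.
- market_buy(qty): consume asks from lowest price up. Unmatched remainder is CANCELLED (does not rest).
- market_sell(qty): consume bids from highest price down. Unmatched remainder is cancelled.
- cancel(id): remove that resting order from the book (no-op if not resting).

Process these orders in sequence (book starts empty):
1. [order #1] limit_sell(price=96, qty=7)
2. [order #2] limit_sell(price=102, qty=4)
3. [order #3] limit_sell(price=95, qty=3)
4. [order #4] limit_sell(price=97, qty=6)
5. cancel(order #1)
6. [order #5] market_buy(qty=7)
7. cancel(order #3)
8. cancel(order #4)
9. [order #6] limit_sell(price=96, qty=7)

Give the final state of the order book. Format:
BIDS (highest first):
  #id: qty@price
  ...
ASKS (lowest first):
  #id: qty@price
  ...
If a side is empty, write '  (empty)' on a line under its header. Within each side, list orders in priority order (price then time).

Answer: BIDS (highest first):
  (empty)
ASKS (lowest first):
  #6: 7@96
  #2: 4@102

Derivation:
After op 1 [order #1] limit_sell(price=96, qty=7): fills=none; bids=[-] asks=[#1:7@96]
After op 2 [order #2] limit_sell(price=102, qty=4): fills=none; bids=[-] asks=[#1:7@96 #2:4@102]
After op 3 [order #3] limit_sell(price=95, qty=3): fills=none; bids=[-] asks=[#3:3@95 #1:7@96 #2:4@102]
After op 4 [order #4] limit_sell(price=97, qty=6): fills=none; bids=[-] asks=[#3:3@95 #1:7@96 #4:6@97 #2:4@102]
After op 5 cancel(order #1): fills=none; bids=[-] asks=[#3:3@95 #4:6@97 #2:4@102]
After op 6 [order #5] market_buy(qty=7): fills=#5x#3:3@95 #5x#4:4@97; bids=[-] asks=[#4:2@97 #2:4@102]
After op 7 cancel(order #3): fills=none; bids=[-] asks=[#4:2@97 #2:4@102]
After op 8 cancel(order #4): fills=none; bids=[-] asks=[#2:4@102]
After op 9 [order #6] limit_sell(price=96, qty=7): fills=none; bids=[-] asks=[#6:7@96 #2:4@102]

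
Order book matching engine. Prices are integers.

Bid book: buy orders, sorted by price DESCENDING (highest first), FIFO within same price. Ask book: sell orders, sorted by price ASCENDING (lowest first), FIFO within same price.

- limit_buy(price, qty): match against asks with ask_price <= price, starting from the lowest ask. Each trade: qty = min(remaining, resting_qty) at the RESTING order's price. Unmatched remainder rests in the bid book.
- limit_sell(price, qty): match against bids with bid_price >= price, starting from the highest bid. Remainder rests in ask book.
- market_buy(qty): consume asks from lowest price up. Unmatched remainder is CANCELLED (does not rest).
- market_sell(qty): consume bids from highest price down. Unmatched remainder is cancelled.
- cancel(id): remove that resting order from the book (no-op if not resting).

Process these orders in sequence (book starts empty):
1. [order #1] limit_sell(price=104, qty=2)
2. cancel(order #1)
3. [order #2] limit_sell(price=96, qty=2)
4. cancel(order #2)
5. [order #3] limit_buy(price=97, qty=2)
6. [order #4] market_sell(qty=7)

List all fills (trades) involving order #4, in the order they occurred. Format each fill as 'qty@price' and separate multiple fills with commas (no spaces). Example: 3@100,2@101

Answer: 2@97

Derivation:
After op 1 [order #1] limit_sell(price=104, qty=2): fills=none; bids=[-] asks=[#1:2@104]
After op 2 cancel(order #1): fills=none; bids=[-] asks=[-]
After op 3 [order #2] limit_sell(price=96, qty=2): fills=none; bids=[-] asks=[#2:2@96]
After op 4 cancel(order #2): fills=none; bids=[-] asks=[-]
After op 5 [order #3] limit_buy(price=97, qty=2): fills=none; bids=[#3:2@97] asks=[-]
After op 6 [order #4] market_sell(qty=7): fills=#3x#4:2@97; bids=[-] asks=[-]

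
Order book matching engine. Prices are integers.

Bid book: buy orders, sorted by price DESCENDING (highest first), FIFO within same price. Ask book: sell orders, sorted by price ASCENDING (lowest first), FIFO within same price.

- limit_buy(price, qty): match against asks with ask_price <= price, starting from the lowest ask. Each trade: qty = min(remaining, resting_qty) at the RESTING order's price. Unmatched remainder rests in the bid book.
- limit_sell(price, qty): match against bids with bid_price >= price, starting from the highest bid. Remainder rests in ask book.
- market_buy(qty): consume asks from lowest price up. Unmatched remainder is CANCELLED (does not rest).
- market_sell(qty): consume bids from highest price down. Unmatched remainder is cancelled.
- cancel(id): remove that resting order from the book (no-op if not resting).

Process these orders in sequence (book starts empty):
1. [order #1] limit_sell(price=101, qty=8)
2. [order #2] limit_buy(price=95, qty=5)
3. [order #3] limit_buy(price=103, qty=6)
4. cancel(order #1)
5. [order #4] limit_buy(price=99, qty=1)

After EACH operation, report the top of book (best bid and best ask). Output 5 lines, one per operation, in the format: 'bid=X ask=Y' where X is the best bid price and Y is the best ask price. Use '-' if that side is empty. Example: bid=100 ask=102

Answer: bid=- ask=101
bid=95 ask=101
bid=95 ask=101
bid=95 ask=-
bid=99 ask=-

Derivation:
After op 1 [order #1] limit_sell(price=101, qty=8): fills=none; bids=[-] asks=[#1:8@101]
After op 2 [order #2] limit_buy(price=95, qty=5): fills=none; bids=[#2:5@95] asks=[#1:8@101]
After op 3 [order #3] limit_buy(price=103, qty=6): fills=#3x#1:6@101; bids=[#2:5@95] asks=[#1:2@101]
After op 4 cancel(order #1): fills=none; bids=[#2:5@95] asks=[-]
After op 5 [order #4] limit_buy(price=99, qty=1): fills=none; bids=[#4:1@99 #2:5@95] asks=[-]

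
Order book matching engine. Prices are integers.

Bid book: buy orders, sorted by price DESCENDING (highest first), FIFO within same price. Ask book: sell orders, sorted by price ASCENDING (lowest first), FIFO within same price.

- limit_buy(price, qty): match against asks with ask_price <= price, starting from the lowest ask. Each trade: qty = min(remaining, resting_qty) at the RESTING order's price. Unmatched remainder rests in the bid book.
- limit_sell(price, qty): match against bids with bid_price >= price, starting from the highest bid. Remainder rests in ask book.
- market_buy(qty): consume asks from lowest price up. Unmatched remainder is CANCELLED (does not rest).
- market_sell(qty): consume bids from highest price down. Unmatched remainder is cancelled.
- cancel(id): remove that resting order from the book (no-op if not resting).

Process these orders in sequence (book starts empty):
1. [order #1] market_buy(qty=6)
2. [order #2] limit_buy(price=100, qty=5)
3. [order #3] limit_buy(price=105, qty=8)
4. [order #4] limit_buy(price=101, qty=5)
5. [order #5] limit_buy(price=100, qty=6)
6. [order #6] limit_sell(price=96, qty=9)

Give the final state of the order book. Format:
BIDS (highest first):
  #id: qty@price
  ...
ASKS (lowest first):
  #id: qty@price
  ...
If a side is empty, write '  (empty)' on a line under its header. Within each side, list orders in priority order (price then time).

After op 1 [order #1] market_buy(qty=6): fills=none; bids=[-] asks=[-]
After op 2 [order #2] limit_buy(price=100, qty=5): fills=none; bids=[#2:5@100] asks=[-]
After op 3 [order #3] limit_buy(price=105, qty=8): fills=none; bids=[#3:8@105 #2:5@100] asks=[-]
After op 4 [order #4] limit_buy(price=101, qty=5): fills=none; bids=[#3:8@105 #4:5@101 #2:5@100] asks=[-]
After op 5 [order #5] limit_buy(price=100, qty=6): fills=none; bids=[#3:8@105 #4:5@101 #2:5@100 #5:6@100] asks=[-]
After op 6 [order #6] limit_sell(price=96, qty=9): fills=#3x#6:8@105 #4x#6:1@101; bids=[#4:4@101 #2:5@100 #5:6@100] asks=[-]

Answer: BIDS (highest first):
  #4: 4@101
  #2: 5@100
  #5: 6@100
ASKS (lowest first):
  (empty)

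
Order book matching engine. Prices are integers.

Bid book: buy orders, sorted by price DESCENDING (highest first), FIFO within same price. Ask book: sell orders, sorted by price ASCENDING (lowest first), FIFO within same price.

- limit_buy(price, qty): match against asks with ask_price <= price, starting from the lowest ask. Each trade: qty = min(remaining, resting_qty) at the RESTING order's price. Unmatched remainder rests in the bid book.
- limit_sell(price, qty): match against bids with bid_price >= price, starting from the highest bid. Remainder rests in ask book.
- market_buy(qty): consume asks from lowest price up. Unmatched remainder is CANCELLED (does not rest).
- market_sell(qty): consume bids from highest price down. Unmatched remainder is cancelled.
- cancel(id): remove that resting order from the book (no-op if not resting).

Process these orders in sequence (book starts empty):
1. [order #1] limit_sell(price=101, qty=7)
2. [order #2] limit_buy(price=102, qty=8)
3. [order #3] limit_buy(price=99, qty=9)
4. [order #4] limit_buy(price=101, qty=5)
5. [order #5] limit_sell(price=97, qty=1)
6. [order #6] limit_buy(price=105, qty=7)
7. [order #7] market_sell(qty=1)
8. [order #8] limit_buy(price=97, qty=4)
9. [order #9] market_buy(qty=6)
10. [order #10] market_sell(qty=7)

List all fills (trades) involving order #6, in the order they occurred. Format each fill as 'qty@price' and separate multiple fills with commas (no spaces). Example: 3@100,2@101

Answer: 1@105,6@105

Derivation:
After op 1 [order #1] limit_sell(price=101, qty=7): fills=none; bids=[-] asks=[#1:7@101]
After op 2 [order #2] limit_buy(price=102, qty=8): fills=#2x#1:7@101; bids=[#2:1@102] asks=[-]
After op 3 [order #3] limit_buy(price=99, qty=9): fills=none; bids=[#2:1@102 #3:9@99] asks=[-]
After op 4 [order #4] limit_buy(price=101, qty=5): fills=none; bids=[#2:1@102 #4:5@101 #3:9@99] asks=[-]
After op 5 [order #5] limit_sell(price=97, qty=1): fills=#2x#5:1@102; bids=[#4:5@101 #3:9@99] asks=[-]
After op 6 [order #6] limit_buy(price=105, qty=7): fills=none; bids=[#6:7@105 #4:5@101 #3:9@99] asks=[-]
After op 7 [order #7] market_sell(qty=1): fills=#6x#7:1@105; bids=[#6:6@105 #4:5@101 #3:9@99] asks=[-]
After op 8 [order #8] limit_buy(price=97, qty=4): fills=none; bids=[#6:6@105 #4:5@101 #3:9@99 #8:4@97] asks=[-]
After op 9 [order #9] market_buy(qty=6): fills=none; bids=[#6:6@105 #4:5@101 #3:9@99 #8:4@97] asks=[-]
After op 10 [order #10] market_sell(qty=7): fills=#6x#10:6@105 #4x#10:1@101; bids=[#4:4@101 #3:9@99 #8:4@97] asks=[-]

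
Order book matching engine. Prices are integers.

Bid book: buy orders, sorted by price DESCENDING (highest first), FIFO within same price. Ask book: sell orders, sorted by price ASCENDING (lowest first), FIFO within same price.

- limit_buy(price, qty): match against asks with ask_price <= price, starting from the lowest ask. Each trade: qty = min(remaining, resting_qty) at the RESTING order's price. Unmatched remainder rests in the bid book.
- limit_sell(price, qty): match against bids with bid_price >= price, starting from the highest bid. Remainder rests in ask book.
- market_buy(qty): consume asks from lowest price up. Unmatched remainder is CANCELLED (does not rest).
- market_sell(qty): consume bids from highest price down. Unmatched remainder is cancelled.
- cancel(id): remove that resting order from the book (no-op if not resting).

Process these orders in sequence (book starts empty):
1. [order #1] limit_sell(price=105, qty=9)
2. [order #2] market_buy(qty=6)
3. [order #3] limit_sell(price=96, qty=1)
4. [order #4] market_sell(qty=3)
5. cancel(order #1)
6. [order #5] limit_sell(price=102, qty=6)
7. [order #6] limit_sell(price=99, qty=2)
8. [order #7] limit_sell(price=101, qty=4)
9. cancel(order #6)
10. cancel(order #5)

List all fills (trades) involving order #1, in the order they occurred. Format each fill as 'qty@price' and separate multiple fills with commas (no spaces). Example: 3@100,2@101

After op 1 [order #1] limit_sell(price=105, qty=9): fills=none; bids=[-] asks=[#1:9@105]
After op 2 [order #2] market_buy(qty=6): fills=#2x#1:6@105; bids=[-] asks=[#1:3@105]
After op 3 [order #3] limit_sell(price=96, qty=1): fills=none; bids=[-] asks=[#3:1@96 #1:3@105]
After op 4 [order #4] market_sell(qty=3): fills=none; bids=[-] asks=[#3:1@96 #1:3@105]
After op 5 cancel(order #1): fills=none; bids=[-] asks=[#3:1@96]
After op 6 [order #5] limit_sell(price=102, qty=6): fills=none; bids=[-] asks=[#3:1@96 #5:6@102]
After op 7 [order #6] limit_sell(price=99, qty=2): fills=none; bids=[-] asks=[#3:1@96 #6:2@99 #5:6@102]
After op 8 [order #7] limit_sell(price=101, qty=4): fills=none; bids=[-] asks=[#3:1@96 #6:2@99 #7:4@101 #5:6@102]
After op 9 cancel(order #6): fills=none; bids=[-] asks=[#3:1@96 #7:4@101 #5:6@102]
After op 10 cancel(order #5): fills=none; bids=[-] asks=[#3:1@96 #7:4@101]

Answer: 6@105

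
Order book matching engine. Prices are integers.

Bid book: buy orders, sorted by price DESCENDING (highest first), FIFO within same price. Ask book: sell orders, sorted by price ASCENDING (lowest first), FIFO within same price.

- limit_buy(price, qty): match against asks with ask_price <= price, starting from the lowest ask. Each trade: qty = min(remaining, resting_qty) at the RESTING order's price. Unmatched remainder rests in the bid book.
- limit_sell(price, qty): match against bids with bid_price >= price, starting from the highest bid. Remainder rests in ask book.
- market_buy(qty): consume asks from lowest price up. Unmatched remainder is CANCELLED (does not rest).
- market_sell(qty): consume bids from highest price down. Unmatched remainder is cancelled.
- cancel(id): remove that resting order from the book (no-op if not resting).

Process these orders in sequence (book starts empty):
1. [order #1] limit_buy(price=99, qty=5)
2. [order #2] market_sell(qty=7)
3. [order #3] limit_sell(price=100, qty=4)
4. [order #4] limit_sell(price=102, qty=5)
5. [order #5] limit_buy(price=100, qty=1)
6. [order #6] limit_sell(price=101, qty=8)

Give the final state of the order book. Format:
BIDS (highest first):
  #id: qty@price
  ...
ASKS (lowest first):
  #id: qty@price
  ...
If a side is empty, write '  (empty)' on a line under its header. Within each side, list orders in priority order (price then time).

Answer: BIDS (highest first):
  (empty)
ASKS (lowest first):
  #3: 3@100
  #6: 8@101
  #4: 5@102

Derivation:
After op 1 [order #1] limit_buy(price=99, qty=5): fills=none; bids=[#1:5@99] asks=[-]
After op 2 [order #2] market_sell(qty=7): fills=#1x#2:5@99; bids=[-] asks=[-]
After op 3 [order #3] limit_sell(price=100, qty=4): fills=none; bids=[-] asks=[#3:4@100]
After op 4 [order #4] limit_sell(price=102, qty=5): fills=none; bids=[-] asks=[#3:4@100 #4:5@102]
After op 5 [order #5] limit_buy(price=100, qty=1): fills=#5x#3:1@100; bids=[-] asks=[#3:3@100 #4:5@102]
After op 6 [order #6] limit_sell(price=101, qty=8): fills=none; bids=[-] asks=[#3:3@100 #6:8@101 #4:5@102]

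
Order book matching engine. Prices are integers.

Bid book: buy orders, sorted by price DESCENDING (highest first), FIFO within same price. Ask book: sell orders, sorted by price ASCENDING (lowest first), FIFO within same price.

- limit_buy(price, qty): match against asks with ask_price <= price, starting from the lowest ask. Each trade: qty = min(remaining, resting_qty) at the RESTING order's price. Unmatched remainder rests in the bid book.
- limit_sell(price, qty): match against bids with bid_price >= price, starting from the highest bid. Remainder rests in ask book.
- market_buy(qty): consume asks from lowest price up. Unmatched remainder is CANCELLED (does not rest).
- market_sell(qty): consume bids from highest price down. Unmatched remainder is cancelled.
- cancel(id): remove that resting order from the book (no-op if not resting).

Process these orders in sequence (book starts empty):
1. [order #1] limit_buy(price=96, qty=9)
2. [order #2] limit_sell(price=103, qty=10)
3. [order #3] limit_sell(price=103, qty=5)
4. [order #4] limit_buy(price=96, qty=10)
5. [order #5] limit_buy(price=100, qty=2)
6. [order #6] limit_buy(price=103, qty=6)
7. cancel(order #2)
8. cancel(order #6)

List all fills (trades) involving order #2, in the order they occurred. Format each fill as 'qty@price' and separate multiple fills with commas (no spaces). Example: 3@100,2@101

After op 1 [order #1] limit_buy(price=96, qty=9): fills=none; bids=[#1:9@96] asks=[-]
After op 2 [order #2] limit_sell(price=103, qty=10): fills=none; bids=[#1:9@96] asks=[#2:10@103]
After op 3 [order #3] limit_sell(price=103, qty=5): fills=none; bids=[#1:9@96] asks=[#2:10@103 #3:5@103]
After op 4 [order #4] limit_buy(price=96, qty=10): fills=none; bids=[#1:9@96 #4:10@96] asks=[#2:10@103 #3:5@103]
After op 5 [order #5] limit_buy(price=100, qty=2): fills=none; bids=[#5:2@100 #1:9@96 #4:10@96] asks=[#2:10@103 #3:5@103]
After op 6 [order #6] limit_buy(price=103, qty=6): fills=#6x#2:6@103; bids=[#5:2@100 #1:9@96 #4:10@96] asks=[#2:4@103 #3:5@103]
After op 7 cancel(order #2): fills=none; bids=[#5:2@100 #1:9@96 #4:10@96] asks=[#3:5@103]
After op 8 cancel(order #6): fills=none; bids=[#5:2@100 #1:9@96 #4:10@96] asks=[#3:5@103]

Answer: 6@103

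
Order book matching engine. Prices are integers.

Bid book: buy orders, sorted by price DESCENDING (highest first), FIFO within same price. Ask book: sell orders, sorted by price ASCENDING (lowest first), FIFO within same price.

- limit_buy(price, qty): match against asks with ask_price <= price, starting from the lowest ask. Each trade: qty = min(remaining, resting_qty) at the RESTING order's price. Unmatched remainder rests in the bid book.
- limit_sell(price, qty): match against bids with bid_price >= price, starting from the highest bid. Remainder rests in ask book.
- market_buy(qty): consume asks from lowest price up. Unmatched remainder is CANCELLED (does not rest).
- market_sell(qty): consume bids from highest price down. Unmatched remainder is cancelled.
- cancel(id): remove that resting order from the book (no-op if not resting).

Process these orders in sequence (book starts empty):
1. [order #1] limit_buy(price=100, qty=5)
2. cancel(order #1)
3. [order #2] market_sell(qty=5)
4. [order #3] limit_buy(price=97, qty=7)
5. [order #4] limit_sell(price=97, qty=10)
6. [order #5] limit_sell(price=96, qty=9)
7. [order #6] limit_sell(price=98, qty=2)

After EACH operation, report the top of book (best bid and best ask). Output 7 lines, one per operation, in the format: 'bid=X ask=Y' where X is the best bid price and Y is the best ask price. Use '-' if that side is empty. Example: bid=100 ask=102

Answer: bid=100 ask=-
bid=- ask=-
bid=- ask=-
bid=97 ask=-
bid=- ask=97
bid=- ask=96
bid=- ask=96

Derivation:
After op 1 [order #1] limit_buy(price=100, qty=5): fills=none; bids=[#1:5@100] asks=[-]
After op 2 cancel(order #1): fills=none; bids=[-] asks=[-]
After op 3 [order #2] market_sell(qty=5): fills=none; bids=[-] asks=[-]
After op 4 [order #3] limit_buy(price=97, qty=7): fills=none; bids=[#3:7@97] asks=[-]
After op 5 [order #4] limit_sell(price=97, qty=10): fills=#3x#4:7@97; bids=[-] asks=[#4:3@97]
After op 6 [order #5] limit_sell(price=96, qty=9): fills=none; bids=[-] asks=[#5:9@96 #4:3@97]
After op 7 [order #6] limit_sell(price=98, qty=2): fills=none; bids=[-] asks=[#5:9@96 #4:3@97 #6:2@98]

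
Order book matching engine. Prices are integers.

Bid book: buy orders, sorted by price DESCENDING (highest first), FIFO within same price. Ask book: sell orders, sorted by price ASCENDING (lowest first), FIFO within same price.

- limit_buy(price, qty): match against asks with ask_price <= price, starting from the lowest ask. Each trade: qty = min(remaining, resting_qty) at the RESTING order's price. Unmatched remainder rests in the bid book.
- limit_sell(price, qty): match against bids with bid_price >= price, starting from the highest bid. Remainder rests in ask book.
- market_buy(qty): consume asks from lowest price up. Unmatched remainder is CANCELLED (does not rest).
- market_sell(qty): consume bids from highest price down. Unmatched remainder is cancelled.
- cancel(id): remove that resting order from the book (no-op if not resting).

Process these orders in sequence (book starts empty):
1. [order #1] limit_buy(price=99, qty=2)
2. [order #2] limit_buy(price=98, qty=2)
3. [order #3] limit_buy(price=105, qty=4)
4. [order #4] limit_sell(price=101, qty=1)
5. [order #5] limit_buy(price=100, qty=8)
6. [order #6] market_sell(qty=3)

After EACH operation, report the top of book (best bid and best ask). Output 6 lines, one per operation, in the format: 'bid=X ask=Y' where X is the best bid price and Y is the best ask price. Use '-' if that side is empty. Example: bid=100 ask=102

After op 1 [order #1] limit_buy(price=99, qty=2): fills=none; bids=[#1:2@99] asks=[-]
After op 2 [order #2] limit_buy(price=98, qty=2): fills=none; bids=[#1:2@99 #2:2@98] asks=[-]
After op 3 [order #3] limit_buy(price=105, qty=4): fills=none; bids=[#3:4@105 #1:2@99 #2:2@98] asks=[-]
After op 4 [order #4] limit_sell(price=101, qty=1): fills=#3x#4:1@105; bids=[#3:3@105 #1:2@99 #2:2@98] asks=[-]
After op 5 [order #5] limit_buy(price=100, qty=8): fills=none; bids=[#3:3@105 #5:8@100 #1:2@99 #2:2@98] asks=[-]
After op 6 [order #6] market_sell(qty=3): fills=#3x#6:3@105; bids=[#5:8@100 #1:2@99 #2:2@98] asks=[-]

Answer: bid=99 ask=-
bid=99 ask=-
bid=105 ask=-
bid=105 ask=-
bid=105 ask=-
bid=100 ask=-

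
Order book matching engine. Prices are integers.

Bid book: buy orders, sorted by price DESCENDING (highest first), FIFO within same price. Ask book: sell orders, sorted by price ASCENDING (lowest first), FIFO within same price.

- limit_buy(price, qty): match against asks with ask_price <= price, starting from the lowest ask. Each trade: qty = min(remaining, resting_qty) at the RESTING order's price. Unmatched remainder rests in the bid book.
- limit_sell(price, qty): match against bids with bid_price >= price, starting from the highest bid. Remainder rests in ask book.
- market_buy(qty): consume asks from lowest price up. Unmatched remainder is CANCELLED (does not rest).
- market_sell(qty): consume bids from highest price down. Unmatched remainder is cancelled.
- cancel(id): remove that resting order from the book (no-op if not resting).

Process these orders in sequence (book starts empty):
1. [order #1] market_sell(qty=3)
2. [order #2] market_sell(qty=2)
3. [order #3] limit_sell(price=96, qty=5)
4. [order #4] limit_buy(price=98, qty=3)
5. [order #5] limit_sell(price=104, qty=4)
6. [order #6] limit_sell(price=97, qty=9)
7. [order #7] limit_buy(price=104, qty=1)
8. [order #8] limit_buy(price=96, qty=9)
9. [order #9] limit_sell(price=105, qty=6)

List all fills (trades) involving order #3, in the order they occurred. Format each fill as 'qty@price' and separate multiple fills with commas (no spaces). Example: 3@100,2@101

Answer: 3@96,1@96,1@96

Derivation:
After op 1 [order #1] market_sell(qty=3): fills=none; bids=[-] asks=[-]
After op 2 [order #2] market_sell(qty=2): fills=none; bids=[-] asks=[-]
After op 3 [order #3] limit_sell(price=96, qty=5): fills=none; bids=[-] asks=[#3:5@96]
After op 4 [order #4] limit_buy(price=98, qty=3): fills=#4x#3:3@96; bids=[-] asks=[#3:2@96]
After op 5 [order #5] limit_sell(price=104, qty=4): fills=none; bids=[-] asks=[#3:2@96 #5:4@104]
After op 6 [order #6] limit_sell(price=97, qty=9): fills=none; bids=[-] asks=[#3:2@96 #6:9@97 #5:4@104]
After op 7 [order #7] limit_buy(price=104, qty=1): fills=#7x#3:1@96; bids=[-] asks=[#3:1@96 #6:9@97 #5:4@104]
After op 8 [order #8] limit_buy(price=96, qty=9): fills=#8x#3:1@96; bids=[#8:8@96] asks=[#6:9@97 #5:4@104]
After op 9 [order #9] limit_sell(price=105, qty=6): fills=none; bids=[#8:8@96] asks=[#6:9@97 #5:4@104 #9:6@105]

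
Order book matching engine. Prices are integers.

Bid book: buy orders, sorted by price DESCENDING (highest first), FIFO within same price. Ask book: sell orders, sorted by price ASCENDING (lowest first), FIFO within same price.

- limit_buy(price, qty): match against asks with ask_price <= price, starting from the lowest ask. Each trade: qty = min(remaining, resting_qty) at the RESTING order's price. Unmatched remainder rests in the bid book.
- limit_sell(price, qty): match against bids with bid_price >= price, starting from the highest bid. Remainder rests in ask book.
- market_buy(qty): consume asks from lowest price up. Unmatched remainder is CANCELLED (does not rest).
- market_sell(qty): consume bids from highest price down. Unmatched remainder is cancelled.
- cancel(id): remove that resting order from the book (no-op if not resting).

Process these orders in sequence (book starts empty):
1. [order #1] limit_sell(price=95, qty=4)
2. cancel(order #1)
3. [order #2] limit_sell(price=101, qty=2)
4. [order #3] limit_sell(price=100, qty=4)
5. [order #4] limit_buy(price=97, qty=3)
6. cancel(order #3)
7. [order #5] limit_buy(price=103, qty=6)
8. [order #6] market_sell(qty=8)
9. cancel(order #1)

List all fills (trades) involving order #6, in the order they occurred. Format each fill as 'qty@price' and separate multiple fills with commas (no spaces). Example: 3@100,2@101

After op 1 [order #1] limit_sell(price=95, qty=4): fills=none; bids=[-] asks=[#1:4@95]
After op 2 cancel(order #1): fills=none; bids=[-] asks=[-]
After op 3 [order #2] limit_sell(price=101, qty=2): fills=none; bids=[-] asks=[#2:2@101]
After op 4 [order #3] limit_sell(price=100, qty=4): fills=none; bids=[-] asks=[#3:4@100 #2:2@101]
After op 5 [order #4] limit_buy(price=97, qty=3): fills=none; bids=[#4:3@97] asks=[#3:4@100 #2:2@101]
After op 6 cancel(order #3): fills=none; bids=[#4:3@97] asks=[#2:2@101]
After op 7 [order #5] limit_buy(price=103, qty=6): fills=#5x#2:2@101; bids=[#5:4@103 #4:3@97] asks=[-]
After op 8 [order #6] market_sell(qty=8): fills=#5x#6:4@103 #4x#6:3@97; bids=[-] asks=[-]
After op 9 cancel(order #1): fills=none; bids=[-] asks=[-]

Answer: 4@103,3@97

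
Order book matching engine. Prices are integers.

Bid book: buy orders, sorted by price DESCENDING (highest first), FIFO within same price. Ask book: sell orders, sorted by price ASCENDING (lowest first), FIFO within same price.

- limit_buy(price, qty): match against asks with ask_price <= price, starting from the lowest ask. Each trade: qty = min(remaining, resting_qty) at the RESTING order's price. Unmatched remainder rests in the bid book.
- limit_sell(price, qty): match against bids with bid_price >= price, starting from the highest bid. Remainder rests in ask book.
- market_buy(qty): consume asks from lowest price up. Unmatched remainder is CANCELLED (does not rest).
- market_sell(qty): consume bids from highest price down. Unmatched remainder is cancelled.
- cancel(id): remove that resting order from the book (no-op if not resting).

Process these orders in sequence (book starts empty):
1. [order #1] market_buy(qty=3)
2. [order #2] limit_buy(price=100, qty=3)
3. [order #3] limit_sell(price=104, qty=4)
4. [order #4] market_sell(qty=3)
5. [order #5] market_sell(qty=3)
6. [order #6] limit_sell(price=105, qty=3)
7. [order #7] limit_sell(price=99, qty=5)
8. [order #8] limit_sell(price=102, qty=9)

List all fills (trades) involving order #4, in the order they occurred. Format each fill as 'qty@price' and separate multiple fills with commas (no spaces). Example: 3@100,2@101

Answer: 3@100

Derivation:
After op 1 [order #1] market_buy(qty=3): fills=none; bids=[-] asks=[-]
After op 2 [order #2] limit_buy(price=100, qty=3): fills=none; bids=[#2:3@100] asks=[-]
After op 3 [order #3] limit_sell(price=104, qty=4): fills=none; bids=[#2:3@100] asks=[#3:4@104]
After op 4 [order #4] market_sell(qty=3): fills=#2x#4:3@100; bids=[-] asks=[#3:4@104]
After op 5 [order #5] market_sell(qty=3): fills=none; bids=[-] asks=[#3:4@104]
After op 6 [order #6] limit_sell(price=105, qty=3): fills=none; bids=[-] asks=[#3:4@104 #6:3@105]
After op 7 [order #7] limit_sell(price=99, qty=5): fills=none; bids=[-] asks=[#7:5@99 #3:4@104 #6:3@105]
After op 8 [order #8] limit_sell(price=102, qty=9): fills=none; bids=[-] asks=[#7:5@99 #8:9@102 #3:4@104 #6:3@105]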